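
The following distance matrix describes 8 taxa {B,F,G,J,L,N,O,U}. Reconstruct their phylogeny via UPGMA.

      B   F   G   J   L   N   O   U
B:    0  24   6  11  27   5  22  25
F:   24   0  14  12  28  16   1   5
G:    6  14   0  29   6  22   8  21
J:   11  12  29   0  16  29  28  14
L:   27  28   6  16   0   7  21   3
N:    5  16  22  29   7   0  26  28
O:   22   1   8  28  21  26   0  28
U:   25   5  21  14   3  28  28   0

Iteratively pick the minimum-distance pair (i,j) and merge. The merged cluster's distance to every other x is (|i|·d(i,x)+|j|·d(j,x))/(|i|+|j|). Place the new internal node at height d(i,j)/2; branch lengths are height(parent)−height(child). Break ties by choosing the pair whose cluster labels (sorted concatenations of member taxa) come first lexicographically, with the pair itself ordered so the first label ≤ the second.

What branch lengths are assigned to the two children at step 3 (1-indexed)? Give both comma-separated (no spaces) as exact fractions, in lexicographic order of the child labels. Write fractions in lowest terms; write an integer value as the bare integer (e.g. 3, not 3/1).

5/2,5/2

step 1: merge (F,O) at d=1; branch lengths F→1/2, O→1/2; new cluster FO
  updated: d(B,FO)=23, d(FO,G)=11, d(FO,J)=20, d(FO,L)=49/2, d(FO,N)=21, d(FO,U)=33/2
step 2: merge (L,U) at d=3; branch lengths L→3/2, U→3/2; new cluster LU
  updated: d(B,LU)=26, d(FO,LU)=41/2, d(G,LU)=27/2, d(J,LU)=15, d(LU,N)=35/2
step 3: merge (B,N) at d=5; branch lengths B→5/2, N→5/2; new cluster BN
  updated: d(BN,FO)=22, d(BN,G)=14, d(BN,J)=20, d(BN,LU)=87/4
step 4: merge (FO,G) at d=11; branch lengths FO→5, G→11/2; new cluster FGO
  updated: d(BN,FGO)=58/3, d(FGO,J)=23, d(FGO,LU)=109/6
step 5: merge (J,LU) at d=15; branch lengths J→15/2, LU→6; new cluster JLU
  updated: d(BN,JLU)=127/6, d(FGO,JLU)=178/9
step 6: merge (BN,FGO) at d=58/3; branch lengths BN→43/6, FGO→25/6; new cluster BFGNO
  updated: d(BFGNO,JLU)=61/3
step 7: merge (BFGNO,JLU) at d=61/3; branch lengths BFGNO→1/2, JLU→8/3; new cluster BFGJLNOU
final tree: (((B:5/2,N:5/2):43/6,((F:1/2,O:1/2):5,G:11/2):25/6):1/2,(J:15/2,(L:3/2,U:3/2):6):8/3)
total length: 95/2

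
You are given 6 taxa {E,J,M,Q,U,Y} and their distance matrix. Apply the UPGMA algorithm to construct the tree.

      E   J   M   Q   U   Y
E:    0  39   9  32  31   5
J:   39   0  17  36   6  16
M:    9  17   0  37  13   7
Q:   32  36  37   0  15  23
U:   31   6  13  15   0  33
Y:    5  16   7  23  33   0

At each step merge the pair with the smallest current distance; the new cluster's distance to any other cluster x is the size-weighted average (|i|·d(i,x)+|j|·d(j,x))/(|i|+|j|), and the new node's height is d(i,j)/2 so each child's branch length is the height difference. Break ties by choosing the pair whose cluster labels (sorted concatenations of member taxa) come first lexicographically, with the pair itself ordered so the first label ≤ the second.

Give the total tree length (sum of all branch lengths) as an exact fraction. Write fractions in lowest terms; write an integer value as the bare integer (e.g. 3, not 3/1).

1. join E+Y (d=5) ⇒ EY; edges |E|=5/2, |Y|=5/2
  updated: d(EY,J)=55/2, d(EY,M)=8, d(EY,Q)=55/2, d(EY,U)=32
2. join J+U (d=6) ⇒ JU; edges |J|=3, |U|=3
  updated: d(EY,JU)=119/4, d(JU,M)=15, d(JU,Q)=51/2
3. join EY+M (d=8) ⇒ EMY; edges |EY|=3/2, |M|=4
  updated: d(EMY,JU)=149/6, d(EMY,Q)=92/3
4. join EMY+JU (d=149/6) ⇒ EJMUY; edges |EMY|=101/12, |JU|=113/12
  updated: d(EJMUY,Q)=143/5
5. join EJMUY+Q (d=143/5) ⇒ EJMQUY; edges |EJMUY|=113/60, |Q|=143/10
final tree: ((((E:5/2,Y:5/2):3/2,M:4):101/12,(J:3,U:3):113/12):113/60,Q:143/10)
total length: 3031/60

3031/60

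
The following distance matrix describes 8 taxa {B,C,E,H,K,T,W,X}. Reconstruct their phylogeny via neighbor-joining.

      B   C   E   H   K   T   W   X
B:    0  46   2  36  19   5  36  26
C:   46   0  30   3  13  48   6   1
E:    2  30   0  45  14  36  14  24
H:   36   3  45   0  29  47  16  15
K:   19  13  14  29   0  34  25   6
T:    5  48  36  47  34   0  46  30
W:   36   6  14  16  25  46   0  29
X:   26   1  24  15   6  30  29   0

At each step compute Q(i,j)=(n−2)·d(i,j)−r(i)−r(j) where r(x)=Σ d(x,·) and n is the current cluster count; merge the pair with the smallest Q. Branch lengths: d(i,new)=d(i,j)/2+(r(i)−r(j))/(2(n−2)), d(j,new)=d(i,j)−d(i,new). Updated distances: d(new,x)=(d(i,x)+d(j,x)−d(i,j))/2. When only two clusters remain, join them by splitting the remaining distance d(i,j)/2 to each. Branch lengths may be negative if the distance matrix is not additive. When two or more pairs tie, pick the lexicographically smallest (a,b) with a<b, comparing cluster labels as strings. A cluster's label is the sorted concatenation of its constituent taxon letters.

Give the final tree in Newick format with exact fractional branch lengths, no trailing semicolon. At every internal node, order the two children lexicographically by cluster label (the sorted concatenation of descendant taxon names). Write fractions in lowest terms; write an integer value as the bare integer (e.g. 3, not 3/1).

step 1: merge (B,T) at d=5, Q=-386; branch lengths B→-23/6, T→53/6; new cluster BT
  updated: d(BT,C)=89/2, d(BT,E)=33/2, d(BT,H)=39, d(BT,K)=24, d(BT,W)=77/2, d(BT,X)=51/2
step 2: merge (BT,E) at d=33/2, Q=-249; branch lengths BT→127/10, E→19/5; new cluster BET
  updated: d(BET,C)=29, d(BET,H)=135/4, d(BET,K)=43/4, d(BET,W)=18, d(BET,X)=33/2
step 3: merge (BET,K) at d=43/4, Q=-595/4; branch lengths BET→269/32, K→75/32; new cluster BEKT
  updated: d(BEKT,C)=125/8, d(BEKT,H)=26, d(BEKT,W)=129/8, d(BEKT,X)=47/8
step 4: merge (BEKT,X) at d=47/8, Q=-775/8; branch lengths BEKT→81/16, X→13/16; new cluster BEKTX
  updated: d(BEKTX,C)=43/8, d(BEKTX,H)=281/16, d(BEKTX,W)=157/8
step 5: merge (BEKTX,C) at d=43/8, Q=-739/16; branch lengths BEKTX→623/64, C→-279/64; new cluster BCEKTX
  updated: d(BCEKTX,H)=243/32, d(BCEKTX,W)=81/8
step 6: merge (BCEKTX,H) at d=243/32, Q=-1079/32; branch lengths BCEKTX→55/64, H→431/64; new cluster BCEHKTX
  updated: d(BCEHKTX,W)=593/64
step 7: merge (BCEHKTX,W) at d=593/64; branch lengths BCEHKTX→593/128, W→593/128; new cluster BCEHKTWX
final tree: (((((((B:-23/6,T:53/6):127/10,E:19/5):269/32,K:75/32):81/16,X:13/16):623/64,C:-279/64):55/64,H:431/64):593/128,W:593/128)
total length: 3863/64

(((((((B:-23/6,T:53/6):127/10,E:19/5):269/32,K:75/32):81/16,X:13/16):623/64,C:-279/64):55/64,H:431/64):593/128,W:593/128)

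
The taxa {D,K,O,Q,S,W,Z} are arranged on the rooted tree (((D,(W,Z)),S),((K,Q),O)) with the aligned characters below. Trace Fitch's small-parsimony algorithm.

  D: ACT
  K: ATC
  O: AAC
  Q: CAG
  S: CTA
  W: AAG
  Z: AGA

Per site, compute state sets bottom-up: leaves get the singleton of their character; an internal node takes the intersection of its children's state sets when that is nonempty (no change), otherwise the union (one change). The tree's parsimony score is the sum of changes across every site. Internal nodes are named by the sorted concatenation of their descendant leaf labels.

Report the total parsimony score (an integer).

10

[col 0] WZ: children W:{A}, Z:{A} ∩→ {A}; cost 0
[col 0] DWZ: children D:{A}, WZ:{A} ∩→ {A}; cost 0
[col 0] DSWZ: children DWZ:{A}, S:{C} ∪→ {A,C}; cost 1
[col 0] KQ: children K:{A}, Q:{C} ∪→ {A,C}; cost 1
[col 0] KOQ: children KQ:{A,C}, O:{A} ∩→ {A}; cost 0
[col 0] DKOQSWZ: children DSWZ:{A,C}, KOQ:{A} ∩→ {A}; cost 0
[col 1] WZ: children W:{A}, Z:{G} ∪→ {A,G}; cost 1
[col 1] DWZ: children D:{C}, WZ:{A,G} ∪→ {A,C,G}; cost 1
[col 1] DSWZ: children DWZ:{A,C,G}, S:{T} ∪→ {A,C,G,T}; cost 1
[col 1] KQ: children K:{T}, Q:{A} ∪→ {A,T}; cost 1
[col 1] KOQ: children KQ:{A,T}, O:{A} ∩→ {A}; cost 0
[col 1] DKOQSWZ: children DSWZ:{A,C,G,T}, KOQ:{A} ∩→ {A}; cost 0
[col 2] WZ: children W:{G}, Z:{A} ∪→ {A,G}; cost 1
[col 2] DWZ: children D:{T}, WZ:{A,G} ∪→ {A,G,T}; cost 1
[col 2] DSWZ: children DWZ:{A,G,T}, S:{A} ∩→ {A}; cost 0
[col 2] KQ: children K:{C}, Q:{G} ∪→ {C,G}; cost 1
[col 2] KOQ: children KQ:{C,G}, O:{C} ∩→ {C}; cost 0
[col 2] DKOQSWZ: children DSWZ:{A}, KOQ:{C} ∪→ {A,C}; cost 1
per-site changes: [2, 4, 4]; total = 10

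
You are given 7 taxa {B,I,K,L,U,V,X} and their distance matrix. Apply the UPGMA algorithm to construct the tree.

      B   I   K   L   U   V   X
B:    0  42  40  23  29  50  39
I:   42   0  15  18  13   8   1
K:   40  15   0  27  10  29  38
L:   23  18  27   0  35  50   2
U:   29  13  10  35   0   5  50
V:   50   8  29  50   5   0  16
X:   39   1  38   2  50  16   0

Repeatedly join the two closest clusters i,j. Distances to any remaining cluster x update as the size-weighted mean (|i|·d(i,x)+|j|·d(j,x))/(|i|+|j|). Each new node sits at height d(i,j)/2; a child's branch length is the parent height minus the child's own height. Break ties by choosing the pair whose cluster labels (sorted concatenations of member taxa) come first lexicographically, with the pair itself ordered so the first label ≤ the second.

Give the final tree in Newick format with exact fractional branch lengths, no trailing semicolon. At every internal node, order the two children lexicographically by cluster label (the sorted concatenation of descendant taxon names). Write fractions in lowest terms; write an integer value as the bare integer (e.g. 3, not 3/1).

step 1: merge (I,X) at d=1; branch lengths I→1/2, X→1/2; new cluster IX
  updated: d(B,IX)=81/2, d(IX,K)=53/2, d(IX,L)=10, d(IX,U)=63/2, d(IX,V)=12
step 2: merge (U,V) at d=5; branch lengths U→5/2, V→5/2; new cluster UV
  updated: d(B,UV)=79/2, d(IX,UV)=87/4, d(K,UV)=39/2, d(L,UV)=85/2
step 3: merge (IX,L) at d=10; branch lengths IX→9/2, L→5; new cluster ILX
  updated: d(B,ILX)=104/3, d(ILX,K)=80/3, d(ILX,UV)=86/3
step 4: merge (K,UV) at d=39/2; branch lengths K→39/4, UV→29/4; new cluster KUV
  updated: d(B,KUV)=119/3, d(ILX,KUV)=28
step 5: merge (ILX,KUV) at d=28; branch lengths ILX→9, KUV→17/4; new cluster IKLUVX
  updated: d(B,IKLUVX)=223/6
step 6: merge (B,IKLUVX) at d=223/6; branch lengths B→223/12, IKLUVX→55/12; new cluster BIKLUVX
final tree: (B:223/12,(((I:1/2,X:1/2):9/2,L:5):9,(K:39/4,(U:5/2,V:5/2):29/4):17/4):55/12)
total length: 827/12

(B:223/12,(((I:1/2,X:1/2):9/2,L:5):9,(K:39/4,(U:5/2,V:5/2):29/4):17/4):55/12)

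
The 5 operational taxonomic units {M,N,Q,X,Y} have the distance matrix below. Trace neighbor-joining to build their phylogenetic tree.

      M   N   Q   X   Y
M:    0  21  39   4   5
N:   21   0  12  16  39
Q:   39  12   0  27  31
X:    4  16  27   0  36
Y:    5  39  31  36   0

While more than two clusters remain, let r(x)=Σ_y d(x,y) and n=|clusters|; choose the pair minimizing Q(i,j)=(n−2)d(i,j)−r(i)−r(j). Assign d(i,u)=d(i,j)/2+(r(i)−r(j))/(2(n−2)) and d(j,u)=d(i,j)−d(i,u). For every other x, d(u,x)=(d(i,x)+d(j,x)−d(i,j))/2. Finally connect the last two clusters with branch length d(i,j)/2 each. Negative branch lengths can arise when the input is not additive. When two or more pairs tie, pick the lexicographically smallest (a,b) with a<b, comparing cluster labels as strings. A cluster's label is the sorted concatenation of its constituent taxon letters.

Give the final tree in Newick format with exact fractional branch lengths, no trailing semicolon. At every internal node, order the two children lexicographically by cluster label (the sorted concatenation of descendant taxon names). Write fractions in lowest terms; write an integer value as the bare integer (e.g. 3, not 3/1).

((((M:-9/2,Y:19/2):13,X:9/2):11,N:2):5,Q:5)

1. join M+Y (d=5, Q=-165) ⇒ MY; edges |M|=-9/2, |Y|=19/2
  updated: d(MY,N)=55/2, d(MY,Q)=65/2, d(MY,X)=35/2
2. join MY+X (d=35/2, Q=-103) ⇒ MXY; edges |MY|=13, |X|=9/2
  updated: d(MXY,N)=13, d(MXY,Q)=21
3. join MXY+N (d=13, Q=-46) ⇒ MNXY; edges |MXY|=11, |N|=2
  updated: d(MNXY,Q)=10
4. join MNXY+Q (d=10) ⇒ MNQXY; edges |MNXY|=5, |Q|=5
final tree: ((((M:-9/2,Y:19/2):13,X:9/2):11,N:2):5,Q:5)
total length: 91/2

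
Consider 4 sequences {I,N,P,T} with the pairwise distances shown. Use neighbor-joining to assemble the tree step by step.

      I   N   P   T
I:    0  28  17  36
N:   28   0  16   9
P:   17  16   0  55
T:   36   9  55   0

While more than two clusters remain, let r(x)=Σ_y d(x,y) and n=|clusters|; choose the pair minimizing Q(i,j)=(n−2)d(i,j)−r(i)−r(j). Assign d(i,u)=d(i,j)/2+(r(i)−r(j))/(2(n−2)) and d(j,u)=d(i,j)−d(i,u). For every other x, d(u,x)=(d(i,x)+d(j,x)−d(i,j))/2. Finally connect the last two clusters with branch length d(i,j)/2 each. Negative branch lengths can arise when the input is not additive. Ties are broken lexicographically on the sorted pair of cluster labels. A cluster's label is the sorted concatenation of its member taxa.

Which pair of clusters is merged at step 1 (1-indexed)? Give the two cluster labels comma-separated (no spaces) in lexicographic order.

step 1: merge (I,P) at d=17, Q=-135; branch lengths I→27/4, P→41/4; new cluster IP
  updated: d(IP,N)=27/2, d(IP,T)=37
step 2: merge (IP,N) at d=27/2, Q=-119/2; branch lengths IP→83/4, N→-29/4; new cluster INP
  updated: d(INP,T)=65/4
step 3: merge (INP,T) at d=65/4; branch lengths INP→65/8, T→65/8; new cluster INPT
final tree: (((I:27/4,P:41/4):83/4,N:-29/4):65/8,T:65/8)
total length: 187/4

I,P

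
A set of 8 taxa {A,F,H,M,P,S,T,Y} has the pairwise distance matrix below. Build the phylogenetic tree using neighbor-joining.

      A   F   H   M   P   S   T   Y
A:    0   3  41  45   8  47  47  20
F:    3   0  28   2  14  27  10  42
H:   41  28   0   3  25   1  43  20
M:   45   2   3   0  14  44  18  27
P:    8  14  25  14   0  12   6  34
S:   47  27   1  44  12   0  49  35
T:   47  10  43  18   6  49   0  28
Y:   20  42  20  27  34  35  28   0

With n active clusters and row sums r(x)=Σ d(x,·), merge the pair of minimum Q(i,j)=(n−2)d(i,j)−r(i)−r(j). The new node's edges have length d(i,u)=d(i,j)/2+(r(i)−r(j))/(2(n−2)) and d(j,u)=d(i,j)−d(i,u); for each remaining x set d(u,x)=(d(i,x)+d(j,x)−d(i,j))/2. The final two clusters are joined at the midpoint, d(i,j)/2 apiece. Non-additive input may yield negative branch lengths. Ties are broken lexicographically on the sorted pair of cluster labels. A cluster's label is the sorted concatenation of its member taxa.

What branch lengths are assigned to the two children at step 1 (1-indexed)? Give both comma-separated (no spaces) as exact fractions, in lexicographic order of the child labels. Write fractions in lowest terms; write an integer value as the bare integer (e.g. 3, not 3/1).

-4,5

step 1: merge (H,S) at d=1, Q=-370; branch lengths H→-4, S→5; new cluster HS
  updated: d(A,HS)=87/2, d(F,HS)=27, d(HS,M)=23, d(HS,P)=18, d(HS,T)=91/2, d(HS,Y)=27
step 2: merge (A,F) at d=3, Q=-499/2; branch lengths A→167/20, F→-107/20; new cluster AF
  updated: d(AF,HS)=135/4, d(AF,M)=22, d(AF,P)=19/2, d(AF,T)=27, d(AF,Y)=59/2
step 3: merge (HS,Y) at d=27, Q=-739/4; branch lengths HS→439/32, Y→425/32; new cluster HSY
  updated: d(AF,HSY)=145/8, d(HSY,M)=23/2, d(HSY,P)=25/2, d(HSY,T)=93/4
step 4: merge (P,T) at d=6, Q=-393/4; branch lengths P→-19/8, T→67/8; new cluster PT
  updated: d(AF,PT)=61/4, d(HSY,PT)=119/8, d(M,PT)=13
step 5: merge (AF,PT) at d=61/4, Q=-68; branch lengths AF→171/16, PT→73/16; new cluster AFPT
  updated: d(AFPT,HSY)=71/8, d(AFPT,M)=79/8
step 6: merge (AFPT,HSY) at d=71/8, Q=-121/4; branch lengths AFPT→29/8, HSY→21/4; new cluster AFHPSTY
  updated: d(AFHPSTY,M)=25/4
step 7: merge (AFHPSTY,M) at d=25/4; branch lengths AFHPSTY→25/8, M→25/8; new cluster AFHMPSTY
final tree: ((((A:167/20,F:-107/20):171/16,(P:-19/8,T:67/8):73/16):29/8,((H:-4,S:5):439/32,Y:425/32):21/4):25/8,M:25/8)
total length: 539/8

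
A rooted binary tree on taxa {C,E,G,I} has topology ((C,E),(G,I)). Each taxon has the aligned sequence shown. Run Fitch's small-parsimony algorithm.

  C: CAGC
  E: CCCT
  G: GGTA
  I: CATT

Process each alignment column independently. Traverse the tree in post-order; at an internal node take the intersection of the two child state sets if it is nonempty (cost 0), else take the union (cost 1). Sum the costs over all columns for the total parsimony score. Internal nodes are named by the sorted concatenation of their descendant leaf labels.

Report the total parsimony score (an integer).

7

[col 0] CE: children C:{C}, E:{C} ∩→ {C}; cost 0
[col 0] GI: children G:{G}, I:{C} ∪→ {C,G}; cost 1
[col 0] CEGI: children CE:{C}, GI:{C,G} ∩→ {C}; cost 0
[col 1] CE: children C:{A}, E:{C} ∪→ {A,C}; cost 1
[col 1] GI: children G:{G}, I:{A} ∪→ {A,G}; cost 1
[col 1] CEGI: children CE:{A,C}, GI:{A,G} ∩→ {A}; cost 0
[col 2] CE: children C:{G}, E:{C} ∪→ {C,G}; cost 1
[col 2] GI: children G:{T}, I:{T} ∩→ {T}; cost 0
[col 2] CEGI: children CE:{C,G}, GI:{T} ∪→ {C,G,T}; cost 1
[col 3] CE: children C:{C}, E:{T} ∪→ {C,T}; cost 1
[col 3] GI: children G:{A}, I:{T} ∪→ {A,T}; cost 1
[col 3] CEGI: children CE:{C,T}, GI:{A,T} ∩→ {T}; cost 0
per-site changes: [1, 2, 2, 2]; total = 7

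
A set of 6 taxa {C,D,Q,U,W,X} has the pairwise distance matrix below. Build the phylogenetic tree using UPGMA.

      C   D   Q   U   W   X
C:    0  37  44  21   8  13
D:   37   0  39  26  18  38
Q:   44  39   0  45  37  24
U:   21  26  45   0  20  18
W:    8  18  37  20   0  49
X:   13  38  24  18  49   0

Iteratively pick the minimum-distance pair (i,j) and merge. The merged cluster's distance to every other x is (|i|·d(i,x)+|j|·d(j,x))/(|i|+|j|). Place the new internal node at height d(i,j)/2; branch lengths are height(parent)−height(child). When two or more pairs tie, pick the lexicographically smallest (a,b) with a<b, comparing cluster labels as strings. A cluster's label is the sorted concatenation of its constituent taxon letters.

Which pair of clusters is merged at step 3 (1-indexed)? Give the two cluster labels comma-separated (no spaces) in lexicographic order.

CW,UX

1. join C+W (d=8) ⇒ CW; edges |C|=4, |W|=4
  updated: d(CW,D)=55/2, d(CW,Q)=81/2, d(CW,U)=41/2, d(CW,X)=31
2. join U+X (d=18) ⇒ UX; edges |U|=9, |X|=9
  updated: d(CW,UX)=103/4, d(D,UX)=32, d(Q,UX)=69/2
3. join CW+UX (d=103/4) ⇒ CUWX; edges |CW|=71/8, |UX|=31/8
  updated: d(CUWX,D)=119/4, d(CUWX,Q)=75/2
4. join CUWX+D (d=119/4) ⇒ CDUWX; edges |CUWX|=2, |D|=119/8
  updated: d(CDUWX,Q)=189/5
5. join CDUWX+Q (d=189/5) ⇒ CDQUWX; edges |CDUWX|=161/40, |Q|=189/10
final tree: ((((C:4,W:4):71/8,(U:9,X:9):31/8):2,D:119/8):161/40,Q:189/10)
total length: 1571/20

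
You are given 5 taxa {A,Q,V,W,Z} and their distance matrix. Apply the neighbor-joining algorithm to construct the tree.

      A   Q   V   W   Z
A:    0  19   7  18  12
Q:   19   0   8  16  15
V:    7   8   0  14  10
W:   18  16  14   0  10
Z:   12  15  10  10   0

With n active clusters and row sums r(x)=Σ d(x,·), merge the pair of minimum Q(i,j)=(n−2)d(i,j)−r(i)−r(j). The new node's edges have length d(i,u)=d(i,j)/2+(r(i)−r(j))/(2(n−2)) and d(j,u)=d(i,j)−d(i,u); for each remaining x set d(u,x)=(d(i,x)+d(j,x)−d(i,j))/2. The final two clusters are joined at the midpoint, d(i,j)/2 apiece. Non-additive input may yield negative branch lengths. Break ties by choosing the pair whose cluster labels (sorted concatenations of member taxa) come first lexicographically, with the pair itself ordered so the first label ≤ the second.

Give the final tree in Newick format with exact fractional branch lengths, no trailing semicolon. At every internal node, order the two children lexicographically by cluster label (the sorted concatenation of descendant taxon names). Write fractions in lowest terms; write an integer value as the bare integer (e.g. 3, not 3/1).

iteration 1: select W,Z (d=10, Q=-75); attach at lengths (41/6, 19/6); label the merged cluster WZ
  updated: d(A,WZ)=10, d(Q,WZ)=21/2, d(V,WZ)=7
iteration 2: select A,V (d=7, Q=-44); attach at lengths (7, 0); label the merged cluster AV
  updated: d(AV,Q)=10, d(AV,WZ)=5
iteration 3: select AV,Q (d=10, Q=-51/2); attach at lengths (9/4, 31/4); label the merged cluster AQV
  updated: d(AQV,WZ)=11/4
iteration 4: select AQV,WZ (d=11/4); attach at lengths (11/8, 11/8); label the merged cluster AQVWZ
final tree: (((A:7,V:0):9/4,Q:31/4):11/8,(W:41/6,Z:19/6):11/8)
total length: 119/4

(((A:7,V:0):9/4,Q:31/4):11/8,(W:41/6,Z:19/6):11/8)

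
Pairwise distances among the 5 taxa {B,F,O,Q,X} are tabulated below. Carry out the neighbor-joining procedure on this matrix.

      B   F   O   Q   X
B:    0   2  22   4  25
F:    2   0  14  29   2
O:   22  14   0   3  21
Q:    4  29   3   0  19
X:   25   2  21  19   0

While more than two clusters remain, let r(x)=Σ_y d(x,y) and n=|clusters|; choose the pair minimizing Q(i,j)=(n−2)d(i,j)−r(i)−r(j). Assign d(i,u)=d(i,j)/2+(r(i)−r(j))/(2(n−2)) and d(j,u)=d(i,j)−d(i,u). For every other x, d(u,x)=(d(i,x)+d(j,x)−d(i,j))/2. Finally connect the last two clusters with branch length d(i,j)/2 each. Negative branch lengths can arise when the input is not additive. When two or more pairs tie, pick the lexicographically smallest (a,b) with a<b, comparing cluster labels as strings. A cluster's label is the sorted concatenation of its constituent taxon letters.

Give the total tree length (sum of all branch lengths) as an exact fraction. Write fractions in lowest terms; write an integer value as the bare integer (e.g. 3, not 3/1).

iteration 1: select F,X (d=2, Q=-108); attach at lengths (-7/3, 13/3); label the merged cluster FX
  updated: d(B,FX)=25/2, d(FX,O)=33/2, d(FX,Q)=23
iteration 2: select B,FX (d=25/2, Q=-131/2); attach at lengths (23/8, 77/8); label the merged cluster BFX
  updated: d(BFX,O)=13, d(BFX,Q)=29/4
iteration 3: select BFX,O (d=13, Q=-93/4); attach at lengths (69/8, 35/8); label the merged cluster BFOX
  updated: d(BFOX,Q)=-11/8
iteration 4: select BFOX,Q (d=-11/8); attach at lengths (-11/16, -11/16); label the merged cluster BFOQX
final tree: (((B:23/8,(F:-7/3,X:13/3):77/8):69/8,O:35/8):-11/16,Q:-11/16)
total length: 209/8

209/8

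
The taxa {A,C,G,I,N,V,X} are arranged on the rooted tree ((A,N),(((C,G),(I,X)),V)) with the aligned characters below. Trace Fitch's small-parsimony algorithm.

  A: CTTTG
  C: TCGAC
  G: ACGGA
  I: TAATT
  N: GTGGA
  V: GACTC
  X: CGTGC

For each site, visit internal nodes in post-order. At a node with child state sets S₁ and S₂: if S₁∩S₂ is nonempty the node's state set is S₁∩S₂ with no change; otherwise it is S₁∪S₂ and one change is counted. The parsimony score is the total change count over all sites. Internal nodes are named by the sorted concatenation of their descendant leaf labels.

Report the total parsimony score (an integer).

19

site 0, node AN: A={C} ∪ N={G} → {C,G} (+1)
site 0, node CG: C={T} ∪ G={A} → {A,T} (+1)
site 0, node IX: I={T} ∪ X={C} → {C,T} (+1)
site 0, node CGIX: CG={A,T} ∩ IX={C,T} → {T} (+0)
site 0, node CGIVX: CGIX={T} ∪ V={G} → {G,T} (+1)
site 0, node ACGINVX: AN={C,G} ∩ CGIVX={G,T} → {G} (+0)
site 1, node AN: A={T} ∩ N={T} → {T} (+0)
site 1, node CG: C={C} ∩ G={C} → {C} (+0)
site 1, node IX: I={A} ∪ X={G} → {A,G} (+1)
site 1, node CGIX: CG={C} ∪ IX={A,G} → {A,C,G} (+1)
site 1, node CGIVX: CGIX={A,C,G} ∩ V={A} → {A} (+0)
site 1, node ACGINVX: AN={T} ∪ CGIVX={A} → {A,T} (+1)
site 2, node AN: A={T} ∪ N={G} → {G,T} (+1)
site 2, node CG: C={G} ∩ G={G} → {G} (+0)
site 2, node IX: I={A} ∪ X={T} → {A,T} (+1)
site 2, node CGIX: CG={G} ∪ IX={A,T} → {A,G,T} (+1)
site 2, node CGIVX: CGIX={A,G,T} ∪ V={C} → {A,C,G,T} (+1)
site 2, node ACGINVX: AN={G,T} ∩ CGIVX={A,C,G,T} → {G,T} (+0)
site 3, node AN: A={T} ∪ N={G} → {G,T} (+1)
site 3, node CG: C={A} ∪ G={G} → {A,G} (+1)
site 3, node IX: I={T} ∪ X={G} → {G,T} (+1)
site 3, node CGIX: CG={A,G} ∩ IX={G,T} → {G} (+0)
site 3, node CGIVX: CGIX={G} ∪ V={T} → {G,T} (+1)
site 3, node ACGINVX: AN={G,T} ∩ CGIVX={G,T} → {G,T} (+0)
site 4, node AN: A={G} ∪ N={A} → {A,G} (+1)
site 4, node CG: C={C} ∪ G={A} → {A,C} (+1)
site 4, node IX: I={T} ∪ X={C} → {C,T} (+1)
site 4, node CGIX: CG={A,C} ∩ IX={C,T} → {C} (+0)
site 4, node CGIVX: CGIX={C} ∩ V={C} → {C} (+0)
site 4, node ACGINVX: AN={A,G} ∪ CGIVX={C} → {A,C,G} (+1)
per-site changes: [4, 3, 4, 4, 4]; total = 19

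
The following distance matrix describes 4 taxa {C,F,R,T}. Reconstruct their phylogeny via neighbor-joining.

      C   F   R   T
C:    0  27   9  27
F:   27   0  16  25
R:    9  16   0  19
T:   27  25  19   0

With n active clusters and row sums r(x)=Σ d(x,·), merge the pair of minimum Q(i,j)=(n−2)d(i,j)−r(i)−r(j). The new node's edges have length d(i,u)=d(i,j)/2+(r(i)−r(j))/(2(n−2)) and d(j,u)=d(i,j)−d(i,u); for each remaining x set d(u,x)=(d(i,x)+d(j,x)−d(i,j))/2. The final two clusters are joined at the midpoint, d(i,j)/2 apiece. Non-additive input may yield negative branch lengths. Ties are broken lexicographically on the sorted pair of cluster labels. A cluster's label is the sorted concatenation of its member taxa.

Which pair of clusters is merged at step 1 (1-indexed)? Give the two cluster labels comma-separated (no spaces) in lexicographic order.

C,R

iteration 1: select C,R (d=9, Q=-89); attach at lengths (37/4, -1/4); label the merged cluster CR
  updated: d(CR,F)=17, d(CR,T)=37/2
iteration 2: select CR,F (d=17, Q=-121/2); attach at lengths (21/4, 47/4); label the merged cluster CFR
  updated: d(CFR,T)=53/4
iteration 3: select CFR,T (d=53/4); attach at lengths (53/8, 53/8); label the merged cluster CFRT
final tree: (((C:37/4,R:-1/4):21/4,F:47/4):53/8,T:53/8)
total length: 157/4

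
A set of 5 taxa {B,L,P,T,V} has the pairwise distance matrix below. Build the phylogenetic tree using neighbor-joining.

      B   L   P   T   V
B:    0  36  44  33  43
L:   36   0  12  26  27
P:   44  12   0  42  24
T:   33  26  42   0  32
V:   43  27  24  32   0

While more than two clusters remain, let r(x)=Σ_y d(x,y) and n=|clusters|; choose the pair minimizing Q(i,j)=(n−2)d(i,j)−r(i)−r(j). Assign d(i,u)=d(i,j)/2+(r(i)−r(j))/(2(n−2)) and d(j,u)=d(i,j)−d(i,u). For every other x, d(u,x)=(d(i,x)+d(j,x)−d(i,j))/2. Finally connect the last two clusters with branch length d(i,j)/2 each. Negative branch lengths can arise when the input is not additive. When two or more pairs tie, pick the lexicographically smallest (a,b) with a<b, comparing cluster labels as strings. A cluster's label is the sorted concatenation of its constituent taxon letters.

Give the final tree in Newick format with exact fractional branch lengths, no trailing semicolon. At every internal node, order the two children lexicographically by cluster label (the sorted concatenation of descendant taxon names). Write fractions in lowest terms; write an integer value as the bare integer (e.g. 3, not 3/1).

((((B:61/3,T:38/3):8,V:13):13/2,L:15/4):33/8,P:33/8)

step 1: merge (B,T) at d=33, Q=-190; branch lengths B→61/3, T→38/3; new cluster BT
  updated: d(BT,L)=29/2, d(BT,P)=53/2, d(BT,V)=21
step 2: merge (BT,V) at d=21, Q=-92; branch lengths BT→8, V→13; new cluster BTV
  updated: d(BTV,L)=41/4, d(BTV,P)=59/4
step 3: merge (BTV,L) at d=41/4, Q=-37; branch lengths BTV→13/2, L→15/4; new cluster BLTV
  updated: d(BLTV,P)=33/4
step 4: merge (BLTV,P) at d=33/4; branch lengths BLTV→33/8, P→33/8; new cluster BLPTV
final tree: ((((B:61/3,T:38/3):8,V:13):13/2,L:15/4):33/8,P:33/8)
total length: 145/2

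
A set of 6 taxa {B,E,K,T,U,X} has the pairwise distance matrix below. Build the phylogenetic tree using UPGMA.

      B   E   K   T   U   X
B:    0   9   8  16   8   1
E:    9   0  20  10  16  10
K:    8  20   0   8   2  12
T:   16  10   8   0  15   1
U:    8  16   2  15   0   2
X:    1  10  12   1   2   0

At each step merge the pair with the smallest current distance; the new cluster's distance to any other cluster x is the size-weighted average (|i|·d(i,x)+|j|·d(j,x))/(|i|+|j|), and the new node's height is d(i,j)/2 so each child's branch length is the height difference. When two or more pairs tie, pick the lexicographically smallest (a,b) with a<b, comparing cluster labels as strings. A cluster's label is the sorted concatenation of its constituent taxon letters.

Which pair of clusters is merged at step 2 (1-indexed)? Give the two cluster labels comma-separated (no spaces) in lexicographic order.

K,U

iteration 1: select B,X (d=1); attach at lengths (1/2, 1/2); label the merged cluster BX
  updated: d(BX,E)=19/2, d(BX,K)=10, d(BX,T)=17/2, d(BX,U)=5
iteration 2: select K,U (d=2); attach at lengths (1, 1); label the merged cluster KU
  updated: d(BX,KU)=15/2, d(E,KU)=18, d(KU,T)=23/2
iteration 3: select BX,KU (d=15/2); attach at lengths (13/4, 11/4); label the merged cluster BKUX
  updated: d(BKUX,E)=55/4, d(BKUX,T)=10
iteration 4: select BKUX,T (d=10); attach at lengths (5/4, 5); label the merged cluster BKTUX
  updated: d(BKTUX,E)=13
iteration 5: select BKTUX,E (d=13); attach at lengths (3/2, 13/2); label the merged cluster BEKTUX
final tree: ((((B:1/2,X:1/2):13/4,(K:1,U:1):11/4):5/4,T:5):3/2,E:13/2)
total length: 93/4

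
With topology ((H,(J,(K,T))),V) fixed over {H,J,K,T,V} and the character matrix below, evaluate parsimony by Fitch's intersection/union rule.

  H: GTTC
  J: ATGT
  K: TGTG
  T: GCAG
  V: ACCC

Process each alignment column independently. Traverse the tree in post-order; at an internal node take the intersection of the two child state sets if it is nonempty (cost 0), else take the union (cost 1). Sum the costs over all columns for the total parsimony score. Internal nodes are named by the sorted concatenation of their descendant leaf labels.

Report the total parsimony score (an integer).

[col 0] KT: children K:{T}, T:{G} ∪→ {G,T}; cost 1
[col 0] JKT: children J:{A}, KT:{G,T} ∪→ {A,G,T}; cost 1
[col 0] HJKT: children H:{G}, JKT:{A,G,T} ∩→ {G}; cost 0
[col 0] HJKTV: children HJKT:{G}, V:{A} ∪→ {A,G}; cost 1
[col 1] KT: children K:{G}, T:{C} ∪→ {C,G}; cost 1
[col 1] JKT: children J:{T}, KT:{C,G} ∪→ {C,G,T}; cost 1
[col 1] HJKT: children H:{T}, JKT:{C,G,T} ∩→ {T}; cost 0
[col 1] HJKTV: children HJKT:{T}, V:{C} ∪→ {C,T}; cost 1
[col 2] KT: children K:{T}, T:{A} ∪→ {A,T}; cost 1
[col 2] JKT: children J:{G}, KT:{A,T} ∪→ {A,G,T}; cost 1
[col 2] HJKT: children H:{T}, JKT:{A,G,T} ∩→ {T}; cost 0
[col 2] HJKTV: children HJKT:{T}, V:{C} ∪→ {C,T}; cost 1
[col 3] KT: children K:{G}, T:{G} ∩→ {G}; cost 0
[col 3] JKT: children J:{T}, KT:{G} ∪→ {G,T}; cost 1
[col 3] HJKT: children H:{C}, JKT:{G,T} ∪→ {C,G,T}; cost 1
[col 3] HJKTV: children HJKT:{C,G,T}, V:{C} ∩→ {C}; cost 0
per-site changes: [3, 3, 3, 2]; total = 11

11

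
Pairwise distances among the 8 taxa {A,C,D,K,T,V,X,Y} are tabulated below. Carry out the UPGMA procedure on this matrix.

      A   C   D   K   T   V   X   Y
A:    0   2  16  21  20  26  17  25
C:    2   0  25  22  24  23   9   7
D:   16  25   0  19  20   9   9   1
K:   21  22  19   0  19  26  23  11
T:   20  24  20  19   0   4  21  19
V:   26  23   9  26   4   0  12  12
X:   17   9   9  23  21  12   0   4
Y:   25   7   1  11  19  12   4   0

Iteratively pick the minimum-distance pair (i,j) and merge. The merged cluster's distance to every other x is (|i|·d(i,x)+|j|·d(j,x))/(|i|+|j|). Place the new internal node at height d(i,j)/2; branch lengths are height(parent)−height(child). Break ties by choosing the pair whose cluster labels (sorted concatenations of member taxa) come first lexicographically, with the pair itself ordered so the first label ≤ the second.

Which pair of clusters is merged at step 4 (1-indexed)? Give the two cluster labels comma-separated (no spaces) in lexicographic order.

1. join D+Y (d=1) ⇒ DY; edges |D|=1/2, |Y|=1/2
  updated: d(A,DY)=41/2, d(C,DY)=16, d(DY,K)=15, d(DY,T)=39/2, d(DY,V)=21/2, d(DY,X)=13/2
2. join A+C (d=2) ⇒ AC; edges |A|=1, |C|=1
  updated: d(AC,DY)=73/4, d(AC,K)=43/2, d(AC,T)=22, d(AC,V)=49/2, d(AC,X)=13
3. join T+V (d=4) ⇒ TV; edges |T|=2, |V|=2
  updated: d(AC,TV)=93/4, d(DY,TV)=15, d(K,TV)=45/2, d(TV,X)=33/2
4. join DY+X (d=13/2) ⇒ DXY; edges |DY|=11/4, |X|=13/4
  updated: d(AC,DXY)=33/2, d(DXY,K)=53/3, d(DXY,TV)=31/2
5. join DXY+TV (d=31/2) ⇒ DTVXY; edges |DXY|=9/2, |TV|=23/4
  updated: d(AC,DTVXY)=96/5, d(DTVXY,K)=98/5
6. join AC+DTVXY (d=96/5) ⇒ ACDTVXY; edges |AC|=43/5, |DTVXY|=37/20
  updated: d(ACDTVXY,K)=141/7
7. join ACDTVXY+K (d=141/7) ⇒ ACDKTVXY; edges |ACDTVXY|=33/70, |K|=141/14
final tree: (((A:1,C:1):43/5,(((D:1/2,Y:1/2):11/4,X:13/4):9/2,(T:2,V:2):23/4):37/20):33/70,K:141/14)
total length: 3097/70

DY,X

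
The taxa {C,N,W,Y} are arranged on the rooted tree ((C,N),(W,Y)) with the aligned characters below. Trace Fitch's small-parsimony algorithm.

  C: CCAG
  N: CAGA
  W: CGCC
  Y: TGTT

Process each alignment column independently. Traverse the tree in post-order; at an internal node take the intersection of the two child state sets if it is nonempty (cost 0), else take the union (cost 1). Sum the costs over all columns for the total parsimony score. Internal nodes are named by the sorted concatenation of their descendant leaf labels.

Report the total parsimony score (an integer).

site 0, node CN: C={C} ∩ N={C} → {C} (+0)
site 0, node WY: W={C} ∪ Y={T} → {C,T} (+1)
site 0, node CNWY: CN={C} ∩ WY={C,T} → {C} (+0)
site 1, node CN: C={C} ∪ N={A} → {A,C} (+1)
site 1, node WY: W={G} ∩ Y={G} → {G} (+0)
site 1, node CNWY: CN={A,C} ∪ WY={G} → {A,C,G} (+1)
site 2, node CN: C={A} ∪ N={G} → {A,G} (+1)
site 2, node WY: W={C} ∪ Y={T} → {C,T} (+1)
site 2, node CNWY: CN={A,G} ∪ WY={C,T} → {A,C,G,T} (+1)
site 3, node CN: C={G} ∪ N={A} → {A,G} (+1)
site 3, node WY: W={C} ∪ Y={T} → {C,T} (+1)
site 3, node CNWY: CN={A,G} ∪ WY={C,T} → {A,C,G,T} (+1)
per-site changes: [1, 2, 3, 3]; total = 9

9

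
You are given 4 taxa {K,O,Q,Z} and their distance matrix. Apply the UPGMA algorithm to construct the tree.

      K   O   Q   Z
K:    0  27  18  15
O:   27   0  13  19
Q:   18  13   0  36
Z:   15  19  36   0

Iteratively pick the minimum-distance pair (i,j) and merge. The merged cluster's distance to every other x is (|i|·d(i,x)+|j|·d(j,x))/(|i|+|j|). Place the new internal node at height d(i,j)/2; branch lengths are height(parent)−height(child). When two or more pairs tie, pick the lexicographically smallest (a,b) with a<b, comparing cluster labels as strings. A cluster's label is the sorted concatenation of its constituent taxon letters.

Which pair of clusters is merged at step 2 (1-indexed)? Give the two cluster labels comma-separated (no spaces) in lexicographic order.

K,Z

1. join O+Q (d=13) ⇒ OQ; edges |O|=13/2, |Q|=13/2
  updated: d(K,OQ)=45/2, d(OQ,Z)=55/2
2. join K+Z (d=15) ⇒ KZ; edges |K|=15/2, |Z|=15/2
  updated: d(KZ,OQ)=25
3. join KZ+OQ (d=25) ⇒ KOQZ; edges |KZ|=5, |OQ|=6
final tree: ((K:15/2,Z:15/2):5,(O:13/2,Q:13/2):6)
total length: 39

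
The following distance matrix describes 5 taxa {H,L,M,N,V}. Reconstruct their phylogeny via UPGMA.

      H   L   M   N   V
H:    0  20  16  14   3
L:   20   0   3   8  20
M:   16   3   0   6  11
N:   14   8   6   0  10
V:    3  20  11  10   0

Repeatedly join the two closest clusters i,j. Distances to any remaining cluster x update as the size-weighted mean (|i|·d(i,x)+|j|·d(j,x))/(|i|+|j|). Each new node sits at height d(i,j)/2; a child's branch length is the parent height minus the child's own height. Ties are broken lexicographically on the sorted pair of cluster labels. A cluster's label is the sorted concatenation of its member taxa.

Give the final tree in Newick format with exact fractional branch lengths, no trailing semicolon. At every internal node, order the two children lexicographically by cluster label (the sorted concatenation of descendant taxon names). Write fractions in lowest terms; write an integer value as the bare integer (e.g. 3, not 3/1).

((H:3/2,V:3/2):73/12,((L:3/2,M:3/2):2,N:7/2):49/12)

1. join H+V (d=3) ⇒ HV; edges |H|=3/2, |V|=3/2
  updated: d(HV,L)=20, d(HV,M)=27/2, d(HV,N)=12
2. join L+M (d=3) ⇒ LM; edges |L|=3/2, |M|=3/2
  updated: d(HV,LM)=67/4, d(LM,N)=7
3. join LM+N (d=7) ⇒ LMN; edges |LM|=2, |N|=7/2
  updated: d(HV,LMN)=91/6
4. join HV+LMN (d=91/6) ⇒ HLMNV; edges |HV|=73/12, |LMN|=49/12
final tree: ((H:3/2,V:3/2):73/12,((L:3/2,M:3/2):2,N:7/2):49/12)
total length: 65/3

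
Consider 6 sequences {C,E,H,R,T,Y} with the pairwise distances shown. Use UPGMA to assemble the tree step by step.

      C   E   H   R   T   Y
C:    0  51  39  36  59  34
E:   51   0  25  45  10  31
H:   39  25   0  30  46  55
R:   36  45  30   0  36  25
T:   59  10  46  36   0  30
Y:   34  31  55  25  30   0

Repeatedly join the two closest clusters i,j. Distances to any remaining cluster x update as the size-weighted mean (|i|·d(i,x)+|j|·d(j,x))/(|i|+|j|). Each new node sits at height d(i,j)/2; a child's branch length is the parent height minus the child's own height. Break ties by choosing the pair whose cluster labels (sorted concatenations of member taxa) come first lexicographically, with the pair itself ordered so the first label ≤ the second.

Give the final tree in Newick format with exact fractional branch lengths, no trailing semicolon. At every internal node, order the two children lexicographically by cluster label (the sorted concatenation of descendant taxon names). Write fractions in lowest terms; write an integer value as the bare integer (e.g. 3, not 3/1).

((C:35/2,(R:25/2,Y:25/2):5):61/18,((E:5,T:5):51/4,H:71/4):113/36)

iteration 1: select E,T (d=10); attach at lengths (5, 5); label the merged cluster ET
  updated: d(C,ET)=55, d(ET,H)=71/2, d(ET,R)=81/2, d(ET,Y)=61/2
iteration 2: select R,Y (d=25); attach at lengths (25/2, 25/2); label the merged cluster RY
  updated: d(C,RY)=35, d(ET,RY)=71/2, d(H,RY)=85/2
iteration 3: select C,RY (d=35); attach at lengths (35/2, 5); label the merged cluster CRY
  updated: d(CRY,ET)=42, d(CRY,H)=124/3
iteration 4: select ET,H (d=71/2); attach at lengths (51/4, 71/4); label the merged cluster EHT
  updated: d(CRY,EHT)=376/9
iteration 5: select CRY,EHT (d=376/9); attach at lengths (61/18, 113/36); label the merged cluster CEHRTY
final tree: ((C:35/2,(R:25/2,Y:25/2):5):61/18,((E:5,T:5):51/4,H:71/4):113/36)
total length: 3403/36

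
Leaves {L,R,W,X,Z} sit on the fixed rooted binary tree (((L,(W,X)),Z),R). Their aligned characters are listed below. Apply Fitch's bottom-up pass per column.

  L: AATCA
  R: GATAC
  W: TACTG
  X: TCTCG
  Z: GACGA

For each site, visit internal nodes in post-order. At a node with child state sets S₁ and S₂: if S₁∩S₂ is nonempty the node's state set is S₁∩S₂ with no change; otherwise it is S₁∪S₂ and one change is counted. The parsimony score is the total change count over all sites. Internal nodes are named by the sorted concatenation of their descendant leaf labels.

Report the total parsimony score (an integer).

10

WX@0: {T} ∩ {T} = {T} (intersection, +0)
LWX@0: {A} ∪ {T} = {A,T} (union, +1)
LWXZ@0: {A,T} ∪ {G} = {A,G,T} (union, +1)
LRWXZ@0: {A,G,T} ∩ {G} = {G} (intersection, +0)
WX@1: {A} ∪ {C} = {A,C} (union, +1)
LWX@1: {A} ∩ {A,C} = {A} (intersection, +0)
LWXZ@1: {A} ∩ {A} = {A} (intersection, +0)
LRWXZ@1: {A} ∩ {A} = {A} (intersection, +0)
WX@2: {C} ∪ {T} = {C,T} (union, +1)
LWX@2: {T} ∩ {C,T} = {T} (intersection, +0)
LWXZ@2: {T} ∪ {C} = {C,T} (union, +1)
LRWXZ@2: {C,T} ∩ {T} = {T} (intersection, +0)
WX@3: {T} ∪ {C} = {C,T} (union, +1)
LWX@3: {C} ∩ {C,T} = {C} (intersection, +0)
LWXZ@3: {C} ∪ {G} = {C,G} (union, +1)
LRWXZ@3: {C,G} ∪ {A} = {A,C,G} (union, +1)
WX@4: {G} ∩ {G} = {G} (intersection, +0)
LWX@4: {A} ∪ {G} = {A,G} (union, +1)
LWXZ@4: {A,G} ∩ {A} = {A} (intersection, +0)
LRWXZ@4: {A} ∪ {C} = {A,C} (union, +1)
per-site changes: [2, 1, 2, 3, 2]; total = 10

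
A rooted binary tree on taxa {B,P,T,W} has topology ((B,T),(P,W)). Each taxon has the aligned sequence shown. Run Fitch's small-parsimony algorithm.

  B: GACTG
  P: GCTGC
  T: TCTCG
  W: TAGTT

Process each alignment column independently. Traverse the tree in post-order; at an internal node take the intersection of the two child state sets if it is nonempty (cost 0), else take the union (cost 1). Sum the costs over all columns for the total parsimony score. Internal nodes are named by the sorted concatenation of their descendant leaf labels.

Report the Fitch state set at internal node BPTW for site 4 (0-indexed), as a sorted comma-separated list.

C,G,T

BT@0: {G} ∪ {T} = {G,T} (union, +1)
PW@0: {G} ∪ {T} = {G,T} (union, +1)
BPTW@0: {G,T} ∩ {G,T} = {G,T} (intersection, +0)
BT@1: {A} ∪ {C} = {A,C} (union, +1)
PW@1: {C} ∪ {A} = {A,C} (union, +1)
BPTW@1: {A,C} ∩ {A,C} = {A,C} (intersection, +0)
BT@2: {C} ∪ {T} = {C,T} (union, +1)
PW@2: {T} ∪ {G} = {G,T} (union, +1)
BPTW@2: {C,T} ∩ {G,T} = {T} (intersection, +0)
BT@3: {T} ∪ {C} = {C,T} (union, +1)
PW@3: {G} ∪ {T} = {G,T} (union, +1)
BPTW@3: {C,T} ∩ {G,T} = {T} (intersection, +0)
BT@4: {G} ∩ {G} = {G} (intersection, +0)
PW@4: {C} ∪ {T} = {C,T} (union, +1)
BPTW@4: {G} ∪ {C,T} = {C,G,T} (union, +1)
per-site changes: [2, 2, 2, 2, 2]; total = 10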